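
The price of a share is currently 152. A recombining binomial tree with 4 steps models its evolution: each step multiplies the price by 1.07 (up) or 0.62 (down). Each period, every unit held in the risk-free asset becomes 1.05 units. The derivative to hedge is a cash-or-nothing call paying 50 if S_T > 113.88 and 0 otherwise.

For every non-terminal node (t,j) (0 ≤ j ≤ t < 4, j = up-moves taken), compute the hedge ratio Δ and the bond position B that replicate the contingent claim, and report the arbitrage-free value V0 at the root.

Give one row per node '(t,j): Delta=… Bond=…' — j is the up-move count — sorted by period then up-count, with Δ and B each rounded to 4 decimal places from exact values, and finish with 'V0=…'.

(0,0): Delta=0.0769 Bond=28.9907
(1,0): Delta=0.9765 Bond=-54.3367
(1,1): Delta=0.0526 Bond=34.3833
(2,0): Delta=0.0000 Bond=0.0000
(2,1): Delta=1.0028 Bond=-59.7072
(2,2): Delta=0.0270 Bond=40.5588
(3,0): Delta=0.0000 Bond=0.0000
(3,1): Delta=0.0000 Bond=0.0000
(3,2): Delta=1.0298 Bond=-65.6085
(3,3): Delta=0.0000 Bond=47.6190
V0=40.6760

Under the risk-neutral measure, an up-move has probability p* = (R−d)/(u−d) = 0.9556 and values discount at R = 1.05.
Payoff layer (t=4): V(4,0)=0.0000, V(4,1)=0.0000, V(4,2)=0.0000, V(4,3)=50.0000, V(4,4)=50.0000
(3,0): S=36.2259. Δ = (V_up−V_dn)/(S_up−S_dn) = (0.0000−0.0000)/(38.7617−22.4600) = 0.0000. V = [p*·0.0000 + (1−p*)·0.0000]/1.05 = 0.0000. B = V − Δ·S = 0.0000.
(3,1): S=62.5188. Δ = (V_up−V_dn)/(S_up−S_dn) = (0.0000−0.0000)/(66.8951−38.7617) = 0.0000. V = [p*·0.0000 + (1−p*)·0.0000]/1.05 = 0.0000. B = V − Δ·S = 0.0000.
(3,2): S=107.8954. Δ = (V_up−V_dn)/(S_up−S_dn) = (50.0000−0.0000)/(115.4481−66.8951) = 1.0298. V = [p*·50.0000 + (1−p*)·0.0000]/1.05 = 45.5026. B = V − Δ·S = -65.6085.
(3,3): S=186.2065. Δ = (V_up−V_dn)/(S_up−S_dn) = (50.0000−50.0000)/(199.2410−115.4481) = 0.0000. V = [p*·50.0000 + (1−p*)·50.0000]/1.05 = 47.6190. B = V − Δ·S = 47.6190.
(2,0): S=58.4288. Δ = (V_up−V_dn)/(S_up−S_dn) = (0.0000−0.0000)/(62.5188−36.2259) = 0.0000. V = [p*·0.0000 + (1−p*)·0.0000]/1.05 = 0.0000. B = V − Δ·S = 0.0000.
(2,1): S=100.8368. Δ = (V_up−V_dn)/(S_up−S_dn) = (45.5026−0.0000)/(107.8954−62.5188) = 1.0028. V = [p*·45.5026 + (1−p*)·0.0000]/1.05 = 41.4098. B = V − Δ·S = -59.7072.
(2,2): S=174.0248. Δ = (V_up−V_dn)/(S_up−S_dn) = (47.6190−45.5026)/(186.2065−107.8954) = 0.0270. V = [p*·47.6190 + (1−p*)·45.5026]/1.05 = 45.2619. B = V − Δ·S = 40.5588.
(1,0): S=94.2400. Δ = (V_up−V_dn)/(S_up−S_dn) = (41.4098−0.0000)/(100.8368−58.4288) = 0.9765. V = [p*·41.4098 + (1−p*)·0.0000]/1.05 = 37.6851. B = V − Δ·S = -54.3367.
(1,1): S=162.6400. Δ = (V_up−V_dn)/(S_up−S_dn) = (45.2619−41.4098)/(174.0248−100.8368) = 0.0526. V = [p*·45.2619 + (1−p*)·41.4098]/1.05 = 42.9435. B = V − Δ·S = 34.3833.
(0,0): S=152.0000. Δ = (V_up−V_dn)/(S_up−S_dn) = (42.9435−37.6851)/(162.6400−94.2400) = 0.0769. V = [p*·42.9435 + (1−p*)·37.6851]/1.05 = 40.6760. B = V − Δ·S = 28.9907.
The time-0 hedge costs 40.6760, which is the no-arbitrage price.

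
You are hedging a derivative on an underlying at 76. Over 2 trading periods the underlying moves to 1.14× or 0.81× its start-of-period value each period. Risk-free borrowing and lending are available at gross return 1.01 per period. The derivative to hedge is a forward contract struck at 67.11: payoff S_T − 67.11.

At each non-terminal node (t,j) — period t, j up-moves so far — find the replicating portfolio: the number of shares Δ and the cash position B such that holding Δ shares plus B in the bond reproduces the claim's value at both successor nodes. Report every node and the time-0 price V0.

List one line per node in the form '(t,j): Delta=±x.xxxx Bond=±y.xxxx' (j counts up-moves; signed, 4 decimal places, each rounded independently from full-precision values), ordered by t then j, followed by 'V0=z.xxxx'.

(0,0): Delta=1.0000 Bond=-65.7877
(1,0): Delta=1.0000 Bond=-66.4455
(1,1): Delta=1.0000 Bond=-66.4455
V0=10.2123

Since d<R<u, set p* = (R−d)/(u−d) = 0.6061; price each node as the discounted p*-expectation of its children.
At expiry t=2: V(2,0)=-17.2464, V(2,1)=3.0684, V(2,2)=31.6596
  t=1,j=0: stock 61.5600 → up 70.1784 (V=3.0684), down 49.8636 (V=-17.2464). Price -4.8855; hedge Δ=1.0000, bond B=-66.4455.
  t=1,j=1: stock 86.6400 → up 98.7696 (V=31.6596), down 70.1784 (V=3.0684). Price 20.1945; hedge Δ=1.0000, bond B=-66.4455.
  t=0,j=0: stock 76.0000 → up 86.6400 (V=20.1945), down 61.5600 (V=-4.8855). Price 10.2123; hedge Δ=1.0000, bond B=-65.7877.
Root portfolio cost Δ·76+B reproduces V0=10.2123.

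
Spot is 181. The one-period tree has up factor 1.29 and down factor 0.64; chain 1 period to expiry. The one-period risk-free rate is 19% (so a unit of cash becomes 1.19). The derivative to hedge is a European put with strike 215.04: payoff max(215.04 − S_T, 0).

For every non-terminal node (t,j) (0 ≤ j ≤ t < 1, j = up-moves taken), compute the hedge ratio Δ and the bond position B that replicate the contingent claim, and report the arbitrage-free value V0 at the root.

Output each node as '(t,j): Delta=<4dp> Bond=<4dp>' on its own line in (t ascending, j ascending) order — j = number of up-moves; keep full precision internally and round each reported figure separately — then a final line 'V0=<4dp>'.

(0,0): Delta=-0.8432 Bond=165.4402
V0=12.8248

No-arbitrage ⇒ martingale measure with p* = (R−d)/(u−d) = 0.8462.
At expiry t=1: V(1,0)=99.2000, V(1,1)=0.0000
(0,0): S=181.0000. Δ = (V_up−V_dn)/(S_up−S_dn) = (0.0000−99.2000)/(233.4900−115.8400) = -0.8432. V = [p*·0.0000 + (1−p*)·99.2000]/1.19 = 12.8248. B = V − Δ·S = 165.4402.
Check: Δ(0,0)·S0 + B(0,0) = 12.8248 = V0.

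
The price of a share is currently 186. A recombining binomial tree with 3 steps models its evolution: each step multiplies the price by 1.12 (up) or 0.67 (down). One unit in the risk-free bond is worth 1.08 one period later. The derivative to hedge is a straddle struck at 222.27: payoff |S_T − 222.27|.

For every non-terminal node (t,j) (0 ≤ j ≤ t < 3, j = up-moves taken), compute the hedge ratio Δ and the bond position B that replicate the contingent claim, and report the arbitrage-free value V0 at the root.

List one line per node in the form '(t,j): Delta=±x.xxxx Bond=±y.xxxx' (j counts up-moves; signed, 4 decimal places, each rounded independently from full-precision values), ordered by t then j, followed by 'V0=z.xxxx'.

Since d<R<u, set p* = (R−d)/(u−d) = 0.9111; price each node as the discounted p*-expectation of its children.
Payoff layer (t=3): V(3,0)=166.3281, V(3,1)=128.7552, V(3,2)=65.9467, V(3,3)=39.0466
  t=2,j=0: stock 83.4954 → up 93.5148 (V=128.7552), down 55.9419 (V=166.3281). Price 122.3102; hedge Δ=-1.0000, bond B=205.8056.
  t=2,j=1: stock 139.5744 → up 156.3233 (V=65.9467), down 93.5148 (V=128.7552). Price 66.2312; hedge Δ=-1.0000, bond B=205.8056.
  t=2,j=2: stock 233.3184 → up 261.3166 (V=39.0466), down 156.3233 (V=65.9467). Price 38.3683; hedge Δ=-0.2562, bond B=98.1462.
  t=1,j=0: stock 124.6200 → up 139.5744 (V=66.2312), down 83.4954 (V=122.3102). Price 65.9407; hedge Δ=-1.0000, bond B=190.5607.
  t=1,j=1: stock 208.3200 → up 233.3184 (V=38.3683), down 139.5744 (V=66.2312). Price 37.8194; hedge Δ=-0.2972, bond B=99.7369.
  t=0,j=0: stock 186.0000 → up 208.3200 (V=37.8194), down 124.6200 (V=65.9407). Price 37.3325; hedge Δ=-0.3360, bond B=99.8242.
Each (Δ,B) replicates both successor values, so the strategy is self-financing and V0 is arbitrage-free.

(0,0): Delta=-0.3360 Bond=99.8242
(1,0): Delta=-1.0000 Bond=190.5607
(1,1): Delta=-0.2972 Bond=99.7369
(2,0): Delta=-1.0000 Bond=205.8056
(2,1): Delta=-1.0000 Bond=205.8056
(2,2): Delta=-0.2562 Bond=98.1462
V0=37.3325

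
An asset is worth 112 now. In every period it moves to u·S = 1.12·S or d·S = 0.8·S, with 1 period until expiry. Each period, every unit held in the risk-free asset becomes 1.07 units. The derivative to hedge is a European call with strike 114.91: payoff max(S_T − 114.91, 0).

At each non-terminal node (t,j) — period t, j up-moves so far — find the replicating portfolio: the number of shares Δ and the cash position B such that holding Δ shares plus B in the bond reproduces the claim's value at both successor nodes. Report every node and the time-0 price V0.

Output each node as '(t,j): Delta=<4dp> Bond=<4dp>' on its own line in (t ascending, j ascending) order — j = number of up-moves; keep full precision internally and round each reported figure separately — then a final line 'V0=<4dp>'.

(0,0): Delta=0.2938 Bond=-24.6028
V0=8.3034

The replicating-portfolio and risk-neutral prices coincide; use p* = (1.07−0.8)/(1.12−0.8) = 0.8437 for the latter.
Payoff layer (t=1): V(1,0)=0.0000, V(1,1)=10.5300
Node (0,0) S=112.0000: V=(p*·10.5300+(1−p*)·0.0000)/1.07=8.3034; Δ=(10.5300−0.0000)/(125.4400−89.6000)=0.2938; B=V−Δ·S=-24.6028
Root portfolio cost Δ·112+B reproduces V0=8.3034.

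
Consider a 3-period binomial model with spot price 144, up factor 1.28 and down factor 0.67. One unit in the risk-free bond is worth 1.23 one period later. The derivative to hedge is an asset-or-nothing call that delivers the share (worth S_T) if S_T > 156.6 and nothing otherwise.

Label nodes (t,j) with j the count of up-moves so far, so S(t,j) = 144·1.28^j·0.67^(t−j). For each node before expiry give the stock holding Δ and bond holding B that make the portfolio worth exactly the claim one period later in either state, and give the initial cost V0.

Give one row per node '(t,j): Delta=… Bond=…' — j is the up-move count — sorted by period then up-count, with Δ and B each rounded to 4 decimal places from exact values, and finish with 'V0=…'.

Since d<R<u, set p* = (R−d)/(u−d) = 0.9180; price each node as the discounted p*-expectation of its children.
Terminal payoffs: V(3,0)=0.0000, V(3,1)=0.0000, V(3,2)=158.0728, V(3,3)=301.9899
  t=2,j=0: stock 64.6416 → up 82.7412 (V=0.0000), down 43.3099 (V=0.0000). Price 0.0000; hedge Δ=0.0000, bond B=0.0000.
  t=2,j=1: stock 123.4944 → up 158.0728 (V=158.0728), down 82.7412 (V=0.0000). Price 117.9805; hedge Δ=2.0984, bond B=-141.1553.
  t=2,j=2: stock 235.9296 → up 301.9899 (V=301.9899), down 158.0728 (V=158.0728). Price 235.9296; hedge Δ=1.0000, bond B=0.0000.
  t=1,j=0: stock 96.4800 → up 123.4944 (V=117.9805), down 64.6416 (V=0.0000). Price 88.0569; hedge Δ=2.0047, bond B=-105.3538.
  t=1,j=1: stock 184.3200 → up 235.9296 (V=235.9296), down 123.4944 (V=117.9805). Price 183.9526; hedge Δ=1.0490, bond B=-9.4066.
  t=0,j=0: stock 144.0000 → up 184.3200 (V=183.9526), down 96.4800 (V=88.0569). Price 143.1644; hedge Δ=1.0917, bond B=-14.0416.
Check: Δ(0,0)·S0 + B(0,0) = 143.1644 = V0.

(0,0): Delta=1.0917 Bond=-14.0416
(1,0): Delta=2.0047 Bond=-105.3538
(1,1): Delta=1.0490 Bond=-9.4066
(2,0): Delta=0.0000 Bond=0.0000
(2,1): Delta=2.0984 Bond=-141.1553
(2,2): Delta=1.0000 Bond=0.0000
V0=143.1644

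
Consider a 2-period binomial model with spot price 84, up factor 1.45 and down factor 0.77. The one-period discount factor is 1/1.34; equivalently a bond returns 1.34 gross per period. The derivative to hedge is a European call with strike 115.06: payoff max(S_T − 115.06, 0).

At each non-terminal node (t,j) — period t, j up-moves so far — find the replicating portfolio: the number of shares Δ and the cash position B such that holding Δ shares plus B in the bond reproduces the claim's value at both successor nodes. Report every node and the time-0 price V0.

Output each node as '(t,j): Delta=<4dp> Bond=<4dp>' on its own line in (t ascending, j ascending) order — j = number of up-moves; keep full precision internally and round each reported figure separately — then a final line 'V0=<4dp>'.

(0,0): Delta=0.6741 Bond=-32.5362
(1,0): Delta=0.0000 Bond=0.0000
(1,1): Delta=0.7431 Bond=-52.0122
V0=24.0852

Since d<R<u, set p* = (R−d)/(u−d) = 0.8382; price each node as the discounted p*-expectation of its children.
Terminal payoffs: V(2,0)=0.0000, V(2,1)=0.0000, V(2,2)=61.5500
(1,0): S=64.6800. Δ = (V_up−V_dn)/(S_up−S_dn) = (0.0000−0.0000)/(93.7860−49.8036) = 0.0000. V = [p*·0.0000 + (1−p*)·0.0000]/1.34 = 0.0000. B = V − Δ·S = 0.0000.
(1,1): S=121.8000. Δ = (V_up−V_dn)/(S_up−S_dn) = (61.5500−0.0000)/(176.6100−93.7860) = 0.7431. V = [p*·61.5500 + (1−p*)·0.0000]/1.34 = 38.5025. B = V − Δ·S = -52.0122.
(0,0): S=84.0000. Δ = (V_up−V_dn)/(S_up−S_dn) = (38.5025−0.0000)/(121.8000−64.6800) = 0.6741. V = [p*·38.5025 + (1−p*)·0.0000]/1.34 = 24.0852. B = V − Δ·S = -32.5362.
Self-financing check: at every node Δ·S+B equals the discounted successor values.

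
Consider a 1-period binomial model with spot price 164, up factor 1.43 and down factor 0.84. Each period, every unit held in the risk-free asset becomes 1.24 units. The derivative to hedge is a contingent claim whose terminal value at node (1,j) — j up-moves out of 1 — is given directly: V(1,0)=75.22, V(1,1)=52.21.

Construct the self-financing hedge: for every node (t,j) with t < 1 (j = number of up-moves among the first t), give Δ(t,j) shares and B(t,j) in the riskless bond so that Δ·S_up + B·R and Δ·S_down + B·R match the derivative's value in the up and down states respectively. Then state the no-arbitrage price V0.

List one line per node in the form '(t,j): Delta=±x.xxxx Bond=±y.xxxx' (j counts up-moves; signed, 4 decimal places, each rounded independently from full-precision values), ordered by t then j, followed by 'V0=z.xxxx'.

(0,0): Delta=-0.2378 Bond=87.0806
V0=48.0806

No-arbitrage ⇒ martingale measure with p* = (R−d)/(u−d) = 0.6780.
Terminal payoffs: V(1,0)=75.2200, V(1,1)=52.2100
Node (0,0) S=164.0000: V=(p*·52.2100+(1−p*)·75.2200)/1.24=48.0806; Δ=(52.2100−75.2200)/(234.5200−137.7600)=-0.2378; B=V−Δ·S=87.0806
Root portfolio cost Δ·164+B reproduces V0=48.0806.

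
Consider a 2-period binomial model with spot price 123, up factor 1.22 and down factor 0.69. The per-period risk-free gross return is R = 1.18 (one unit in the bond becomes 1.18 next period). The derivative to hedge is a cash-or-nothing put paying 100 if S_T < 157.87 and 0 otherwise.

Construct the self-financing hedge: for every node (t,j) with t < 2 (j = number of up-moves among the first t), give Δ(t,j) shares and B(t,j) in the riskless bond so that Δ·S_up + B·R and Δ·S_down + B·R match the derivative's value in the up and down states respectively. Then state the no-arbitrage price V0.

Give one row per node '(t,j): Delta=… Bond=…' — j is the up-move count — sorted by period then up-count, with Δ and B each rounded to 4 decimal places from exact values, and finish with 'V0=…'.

Under the risk-neutral measure, an up-move has probability p* = (R−d)/(u−d) = 0.9245 and values discount at R = 1.18.
At expiry t=2: V(2,0)=100.0000, V(2,1)=100.0000, V(2,2)=0.0000
  t=1,j=0: stock 84.8700 → up 103.5414 (V=100.0000), down 58.5603 (V=100.0000). Price 84.7458; hedge Δ=0.0000, bond B=84.7458.
  t=1,j=1: stock 150.0600 → up 183.0732 (V=0.0000), down 103.5414 (V=100.0000). Price 6.3959; hedge Δ=-1.2574, bond B=195.0752.
  t=0,j=0: stock 123.0000 → up 150.0600 (V=6.3959), down 84.8700 (V=84.7458). Price 10.4314; hedge Δ=-1.2019, bond B=158.2614.
The time-0 hedge costs 10.4314, which is the no-arbitrage price.

(0,0): Delta=-1.2019 Bond=158.2614
(1,0): Delta=0.0000 Bond=84.7458
(1,1): Delta=-1.2574 Bond=195.0752
V0=10.4314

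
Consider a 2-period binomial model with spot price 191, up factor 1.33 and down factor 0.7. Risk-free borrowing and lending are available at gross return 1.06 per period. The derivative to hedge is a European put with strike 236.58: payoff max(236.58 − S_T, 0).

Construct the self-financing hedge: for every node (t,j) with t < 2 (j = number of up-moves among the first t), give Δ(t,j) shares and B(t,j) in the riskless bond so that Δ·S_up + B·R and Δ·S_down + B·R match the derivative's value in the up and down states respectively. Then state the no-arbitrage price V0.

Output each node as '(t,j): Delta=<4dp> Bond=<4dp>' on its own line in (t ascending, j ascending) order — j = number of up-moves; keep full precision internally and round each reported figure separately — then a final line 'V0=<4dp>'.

Risk-neutral probability p* = (R−d)/(u−d) = (1.06−0.7)/(1.33−0.7) = 0.5714.
At expiry t=2: V(2,0)=142.9900, V(2,1)=58.7590, V(2,2)=0.0000
(1,0): S=133.7000. Δ = (V_up−V_dn)/(S_up−S_dn) = (58.7590−142.9900)/(177.8210−93.5900) = -1.0000. V = [p*·58.7590 + (1−p*)·142.9900]/1.06 = 89.4887. B = V − Δ·S = 223.1887.
(1,1): S=254.0300. Δ = (V_up−V_dn)/(S_up−S_dn) = (0.0000−58.7590)/(337.8599−177.8210) = -0.3672. V = [p*·0.0000 + (1−p*)·58.7590]/1.06 = 23.7570. B = V − Δ·S = 117.0253.
(0,0): S=191.0000. Δ = (V_up−V_dn)/(S_up−S_dn) = (23.7570−89.4887)/(254.0300−133.7000) = -0.5463. V = [p*·23.7570 + (1−p*)·89.4887]/1.06 = 48.9884. B = V − Δ·S = 153.3244.
Each (Δ,B) replicates both successor values, so the strategy is self-financing and V0 is arbitrage-free.

(0,0): Delta=-0.5463 Bond=153.3244
(1,0): Delta=-1.0000 Bond=223.1887
(1,1): Delta=-0.3672 Bond=117.0253
V0=48.9884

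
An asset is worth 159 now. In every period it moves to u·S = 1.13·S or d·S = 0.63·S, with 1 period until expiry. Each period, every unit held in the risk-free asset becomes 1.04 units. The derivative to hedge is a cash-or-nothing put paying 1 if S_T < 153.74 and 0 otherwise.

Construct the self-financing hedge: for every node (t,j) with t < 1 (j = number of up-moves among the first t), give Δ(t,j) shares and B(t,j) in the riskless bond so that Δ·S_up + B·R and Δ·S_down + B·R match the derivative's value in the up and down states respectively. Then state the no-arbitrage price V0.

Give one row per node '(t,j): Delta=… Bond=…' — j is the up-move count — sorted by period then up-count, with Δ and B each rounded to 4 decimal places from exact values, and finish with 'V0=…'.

(0,0): Delta=-0.0126 Bond=2.1731
V0=0.1731

No-arbitrage ⇒ martingale measure with p* = (R−d)/(u−d) = 0.8200.
At expiry t=1: V(1,0)=1.0000, V(1,1)=0.0000
  t=0,j=0: stock 159.0000 → up 179.6700 (V=0.0000), down 100.1700 (V=1.0000). Price 0.1731; hedge Δ=-0.0126, bond B=2.1731.
Self-financing check: at every node Δ·S+B equals the discounted successor values.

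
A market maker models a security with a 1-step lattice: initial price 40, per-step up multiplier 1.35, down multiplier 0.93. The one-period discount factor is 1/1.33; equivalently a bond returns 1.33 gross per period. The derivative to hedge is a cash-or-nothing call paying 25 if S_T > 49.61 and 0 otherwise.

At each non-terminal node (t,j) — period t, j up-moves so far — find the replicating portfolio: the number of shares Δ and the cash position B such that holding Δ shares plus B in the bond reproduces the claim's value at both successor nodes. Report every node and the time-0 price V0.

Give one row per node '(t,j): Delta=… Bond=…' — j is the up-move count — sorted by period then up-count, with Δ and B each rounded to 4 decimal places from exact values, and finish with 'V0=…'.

Under the risk-neutral measure, an up-move has probability p* = (R−d)/(u−d) = 0.9524 and values discount at R = 1.33.
Terminal values V(1,·): V(1,0)=0.0000, V(1,1)=25.0000
Node (0,0) S=40.0000: V=(p*·25.0000+(1−p*)·0.0000)/1.33=17.9019; Δ=(25.0000−0.0000)/(54.0000−37.2000)=1.4881; B=V−Δ·S=-41.6219
Each (Δ,B) replicates both successor values, so the strategy is self-financing and V0 is arbitrage-free.

(0,0): Delta=1.4881 Bond=-41.6219
V0=17.9019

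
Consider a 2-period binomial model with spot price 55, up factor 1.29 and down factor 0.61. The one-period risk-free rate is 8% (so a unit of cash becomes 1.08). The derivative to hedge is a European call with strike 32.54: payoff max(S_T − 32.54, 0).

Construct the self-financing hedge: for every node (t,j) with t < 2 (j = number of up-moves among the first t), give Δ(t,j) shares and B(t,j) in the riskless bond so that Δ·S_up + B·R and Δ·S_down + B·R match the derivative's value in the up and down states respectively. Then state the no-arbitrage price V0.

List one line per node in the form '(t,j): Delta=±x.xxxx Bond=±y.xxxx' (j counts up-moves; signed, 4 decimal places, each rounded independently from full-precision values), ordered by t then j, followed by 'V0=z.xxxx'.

Risk-neutral probability p* = (R−d)/(u−d) = (1.08−0.61)/(1.29−0.61) = 0.6912.
Terminal values V(2,·): V(2,0)=0.0000, V(2,1)=10.7395, V(2,2)=58.9855
  t=1,j=0: stock 33.5500 → up 43.2795 (V=10.7395), down 20.4655 (V=0.0000). Price 6.8730; hedge Δ=0.4707, bond B=-8.9203.
  t=1,j=1: stock 70.9500 → up 91.5255 (V=58.9855), down 43.2795 (V=10.7395). Price 40.8204; hedge Δ=1.0000, bond B=-30.1296.
  t=0,j=0: stock 55.0000 → up 70.9500 (V=40.8204), down 33.5500 (V=6.8730). Price 28.0895; hedge Δ=0.9077, bond B=-21.8331.
Root portfolio cost Δ·55+B reproduces V0=28.0895.

(0,0): Delta=0.9077 Bond=-21.8331
(1,0): Delta=0.4707 Bond=-8.9203
(1,1): Delta=1.0000 Bond=-30.1296
V0=28.0895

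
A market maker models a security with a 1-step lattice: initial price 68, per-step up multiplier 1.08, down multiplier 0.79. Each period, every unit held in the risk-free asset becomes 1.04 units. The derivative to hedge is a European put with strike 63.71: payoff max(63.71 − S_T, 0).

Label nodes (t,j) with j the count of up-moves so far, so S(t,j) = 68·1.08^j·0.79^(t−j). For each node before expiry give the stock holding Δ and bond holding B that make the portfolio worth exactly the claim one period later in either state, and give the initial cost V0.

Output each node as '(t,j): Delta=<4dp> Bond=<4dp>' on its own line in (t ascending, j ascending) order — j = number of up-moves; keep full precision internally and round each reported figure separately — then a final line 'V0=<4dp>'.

Risk-neutral probability p* = (R−d)/(u−d) = (1.04−0.79)/(1.08−0.79) = 0.8621.
At expiry t=1: V(1,0)=9.9900, V(1,1)=0.0000
(0,0): S=68.0000. Δ = (V_up−V_dn)/(S_up−S_dn) = (0.0000−9.9900)/(73.4400−53.7200) = -0.5066. V = [p*·0.0000 + (1−p*)·9.9900]/1.04 = 1.3249. B = V − Δ·S = 35.7732.
Each (Δ,B) replicates both successor values, so the strategy is self-financing and V0 is arbitrage-free.

(0,0): Delta=-0.5066 Bond=35.7732
V0=1.3249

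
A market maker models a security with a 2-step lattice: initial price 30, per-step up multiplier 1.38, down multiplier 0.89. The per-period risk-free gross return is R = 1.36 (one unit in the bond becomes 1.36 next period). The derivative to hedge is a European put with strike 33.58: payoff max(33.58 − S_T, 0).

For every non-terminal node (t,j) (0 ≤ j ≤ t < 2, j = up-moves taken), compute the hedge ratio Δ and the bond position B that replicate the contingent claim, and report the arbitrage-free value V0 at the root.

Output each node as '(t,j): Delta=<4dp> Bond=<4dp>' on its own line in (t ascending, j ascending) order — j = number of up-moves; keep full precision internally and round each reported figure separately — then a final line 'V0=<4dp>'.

(0,0): Delta=-0.0200 Bond=0.6101
(1,0): Delta=-0.7504 Bond=20.3293
(1,1): Delta=0.0000 Bond=0.0000
V0=0.0088

The replicating-portfolio and risk-neutral prices coincide; use p* = (1.36−0.89)/(1.38−0.89) = 0.9592 for the latter.
Terminal payoffs: V(2,0)=9.8170, V(2,1)=0.0000, V(2,2)=0.0000
Node (1,0) S=26.7000: V=(p*·0.0000+(1−p*)·9.8170)/1.36=0.2946; Δ=(0.0000−9.8170)/(36.8460−23.7630)=-0.7504; B=V−Δ·S=20.3293
Node (1,1) S=41.4000: V=(p*·0.0000+(1−p*)·0.0000)/1.36=0.0000; Δ=(0.0000−0.0000)/(57.1320−36.8460)=0.0000; B=V−Δ·S=0.0000
Node (0,0) S=30.0000: V=(p*·0.0000+(1−p*)·0.2946)/1.36=0.0088; Δ=(0.0000−0.2946)/(41.4000−26.7000)=-0.0200; B=V−Δ·S=0.6101
Each (Δ,B) replicates both successor values, so the strategy is self-financing and V0 is arbitrage-free.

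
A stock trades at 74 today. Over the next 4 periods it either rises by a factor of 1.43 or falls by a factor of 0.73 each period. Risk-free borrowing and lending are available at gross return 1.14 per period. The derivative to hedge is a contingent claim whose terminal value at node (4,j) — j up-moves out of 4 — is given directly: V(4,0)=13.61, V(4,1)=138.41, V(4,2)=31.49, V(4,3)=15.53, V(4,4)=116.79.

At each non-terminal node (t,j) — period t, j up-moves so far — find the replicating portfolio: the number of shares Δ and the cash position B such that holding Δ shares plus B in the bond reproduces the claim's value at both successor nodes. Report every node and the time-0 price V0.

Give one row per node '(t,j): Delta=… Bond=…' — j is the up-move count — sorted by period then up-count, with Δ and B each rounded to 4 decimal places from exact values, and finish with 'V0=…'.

No-arbitrage ⇒ martingale measure with p* = (R−d)/(u−d) = 0.5857.
Terminal payoffs: V(4,0)=13.6100, V(4,1)=138.4100, V(4,2)=31.4900, V(4,3)=15.5300, V(4,4)=116.7900
(3,0): S=28.7873. Δ = (V_up−V_dn)/(S_up−S_dn) = (138.4100−13.6100)/(41.1658−21.0147) = 6.1932. V = [p*·138.4100 + (1−p*)·13.6100]/1.14 = 76.0589. B = V − Δ·S = -102.2268.
(3,1): S=56.3915. Δ = (V_up−V_dn)/(S_up−S_dn) = (31.4900−138.4100)/(80.6398−41.1658) = -2.7086. V = [p*·31.4900 + (1−p*)·138.4100]/1.14 = 66.4784. B = V − Δ·S = 219.2213.
(3,2): S=110.4655. Δ = (V_up−V_dn)/(S_up−S_dn) = (15.5300−31.4900)/(157.9657−80.6398) = -0.2064. V = [p*·15.5300 + (1−p*)·31.4900]/1.14 = 19.4228. B = V − Δ·S = 42.2228.
(3,3): S=216.3913. Δ = (V_up−V_dn)/(S_up−S_dn) = (116.7900−15.5300)/(309.4396−157.9657) = 0.6685. V = [p*·116.7900 + (1−p*)·15.5300]/1.14 = 65.6486. B = V − Δ·S = -79.0085.
(2,0): S=39.4346. Δ = (V_up−V_dn)/(S_up−S_dn) = (66.4784−76.0589)/(56.3915−28.7873) = -0.3471. V = [p*·66.4784 + (1−p*)·76.0589]/1.14 = 61.7960. B = V − Δ·S = 75.4824.
(2,1): S=77.2486. Δ = (V_up−V_dn)/(S_up−S_dn) = (19.4228−66.4784)/(110.4655−56.3915) = -0.8702. V = [p*·19.4228 + (1−p*)·66.4784]/1.14 = 34.1380. B = V − Δ·S = 101.3603.
(2,2): S=151.3226. Δ = (V_up−V_dn)/(S_up−S_dn) = (65.6486−19.4228)/(216.3913−110.4655) = 0.4364. V = [p*·65.6486 + (1−p*)·19.4228]/1.14 = 40.7877. B = V − Δ·S = -25.2492.
(1,0): S=54.0200. Δ = (V_up−V_dn)/(S_up−S_dn) = (34.1380−61.7960)/(77.2486−39.4346) = -0.7314. V = [p*·34.1380 + (1−p*)·61.7960]/1.14 = 39.9968. B = V − Δ·S = 79.5083.
(1,1): S=105.8200. Δ = (V_up−V_dn)/(S_up−S_dn) = (40.7877−34.1380)/(151.3226−77.2486) = 0.0898. V = [p*·40.7877 + (1−p*)·34.1380]/1.14 = 33.3621. B = V − Δ·S = 23.8625.
(0,0): S=74.0000. Δ = (V_up−V_dn)/(S_up−S_dn) = (33.3621−39.9968)/(105.8200−54.0200) = -0.1281. V = [p*·33.3621 + (1−p*)·39.9968]/1.14 = 31.6761. B = V − Δ·S = 41.1542.
Root portfolio cost Δ·74+B reproduces V0=31.6761.

(0,0): Delta=-0.1281 Bond=41.1542
(1,0): Delta=-0.7314 Bond=79.5083
(1,1): Delta=0.0898 Bond=23.8625
(2,0): Delta=-0.3471 Bond=75.4824
(2,1): Delta=-0.8702 Bond=101.3603
(2,2): Delta=0.4364 Bond=-25.2492
(3,0): Delta=6.1932 Bond=-102.2268
(3,1): Delta=-2.7086 Bond=219.2213
(3,2): Delta=-0.2064 Bond=42.2228
(3,3): Delta=0.6685 Bond=-79.0085
V0=31.6761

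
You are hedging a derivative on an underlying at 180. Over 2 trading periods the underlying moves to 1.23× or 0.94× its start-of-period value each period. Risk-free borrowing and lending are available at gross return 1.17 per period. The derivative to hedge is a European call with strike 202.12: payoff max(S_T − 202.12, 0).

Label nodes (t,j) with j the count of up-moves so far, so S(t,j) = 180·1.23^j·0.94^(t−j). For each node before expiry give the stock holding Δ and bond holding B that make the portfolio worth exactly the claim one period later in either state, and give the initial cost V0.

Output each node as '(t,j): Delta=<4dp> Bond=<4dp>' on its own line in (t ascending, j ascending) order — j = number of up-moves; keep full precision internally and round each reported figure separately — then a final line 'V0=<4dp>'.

(0,0): Delta=0.8541 Bond=-120.0403
(1,0): Delta=0.1222 Bond=-16.6114
(1,1): Delta=1.0000 Bond=-172.7521
V0=33.6955

No-arbitrage ⇒ martingale measure with p* = (R−d)/(u−d) = 0.7931.
Terminal payoffs: V(2,0)=0.0000, V(2,1)=5.9960, V(2,2)=70.2020
  t=1,j=0: stock 169.2000 → up 208.1160 (V=5.9960), down 159.0480 (V=0.0000). Price 4.0645; hedge Δ=0.1222, bond B=-16.6114.
  t=1,j=1: stock 221.4000 → up 272.3220 (V=70.2020), down 208.1160 (V=5.9960). Price 48.6479; hedge Δ=1.0000, bond B=-172.7521.
  t=0,j=0: stock 180.0000 → up 221.4000 (V=48.6479), down 169.2000 (V=4.0645). Price 33.6955; hedge Δ=0.8541, bond B=-120.0403.
Root portfolio cost Δ·180+B reproduces V0=33.6955.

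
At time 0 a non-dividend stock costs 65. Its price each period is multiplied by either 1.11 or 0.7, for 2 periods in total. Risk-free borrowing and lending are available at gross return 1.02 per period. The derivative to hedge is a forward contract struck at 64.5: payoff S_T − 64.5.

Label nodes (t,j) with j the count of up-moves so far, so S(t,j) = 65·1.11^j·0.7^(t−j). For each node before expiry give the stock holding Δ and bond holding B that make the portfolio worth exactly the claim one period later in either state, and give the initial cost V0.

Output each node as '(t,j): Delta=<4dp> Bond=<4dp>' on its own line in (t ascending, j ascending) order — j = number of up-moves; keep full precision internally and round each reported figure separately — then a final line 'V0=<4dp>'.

Since d<R<u, set p* = (R−d)/(u−d) = 0.7805; price each node as the discounted p*-expectation of its children.
At expiry t=2: V(2,0)=-32.6500, V(2,1)=-13.9950, V(2,2)=15.5865
  t=1,j=0: stock 45.5000 → up 50.5050 (V=-13.9950), down 31.8500 (V=-32.6500). Price -17.7353; hedge Δ=1.0000, bond B=-63.2353.
  t=1,j=1: stock 72.1500 → up 80.0865 (V=15.5865), down 50.5050 (V=-13.9950). Price 8.9147; hedge Δ=1.0000, bond B=-63.2353.
  t=0,j=0: stock 65.0000 → up 72.1500 (V=8.9147), down 45.5000 (V=-17.7353). Price 3.0046; hedge Δ=1.0000, bond B=-61.9954.
Self-financing check: at every node Δ·S+B equals the discounted successor values.

(0,0): Delta=1.0000 Bond=-61.9954
(1,0): Delta=1.0000 Bond=-63.2353
(1,1): Delta=1.0000 Bond=-63.2353
V0=3.0046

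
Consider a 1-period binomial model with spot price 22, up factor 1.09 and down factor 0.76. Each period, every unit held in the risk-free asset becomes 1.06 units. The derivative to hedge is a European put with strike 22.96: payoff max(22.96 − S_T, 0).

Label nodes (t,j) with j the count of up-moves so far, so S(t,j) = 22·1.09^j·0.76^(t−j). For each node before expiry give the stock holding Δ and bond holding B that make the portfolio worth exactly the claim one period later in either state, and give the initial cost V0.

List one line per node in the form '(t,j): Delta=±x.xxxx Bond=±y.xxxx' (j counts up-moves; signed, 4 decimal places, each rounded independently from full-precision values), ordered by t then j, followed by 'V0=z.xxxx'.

Under the risk-neutral measure, an up-move has probability p* = (R−d)/(u−d) = 0.9091 and values discount at R = 1.06.
Terminal payoffs: V(1,0)=6.2400, V(1,1)=0.0000
Node (0,0) S=22.0000: V=(p*·0.0000+(1−p*)·6.2400)/1.06=0.5352; Δ=(0.0000−6.2400)/(23.9800−16.7200)=-0.8595; B=V−Δ·S=19.4443
Check: Δ(0,0)·S0 + B(0,0) = 0.5352 = V0.

(0,0): Delta=-0.8595 Bond=19.4443
V0=0.5352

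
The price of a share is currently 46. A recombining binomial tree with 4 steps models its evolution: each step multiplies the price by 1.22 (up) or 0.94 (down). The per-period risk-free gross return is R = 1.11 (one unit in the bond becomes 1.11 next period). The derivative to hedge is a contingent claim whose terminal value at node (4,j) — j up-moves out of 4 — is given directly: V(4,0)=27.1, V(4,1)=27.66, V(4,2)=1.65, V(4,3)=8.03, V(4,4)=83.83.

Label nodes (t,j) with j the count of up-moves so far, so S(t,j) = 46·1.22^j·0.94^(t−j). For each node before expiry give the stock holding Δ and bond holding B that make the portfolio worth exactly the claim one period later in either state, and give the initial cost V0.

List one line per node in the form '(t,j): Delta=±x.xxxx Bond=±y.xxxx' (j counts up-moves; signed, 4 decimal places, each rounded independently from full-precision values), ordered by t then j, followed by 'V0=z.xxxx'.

(0,0): Delta=0.7073 Bond=-19.6909
(1,0): Delta=-0.6683 Bond=37.6235
(1,1): Delta=1.3931 Bond=-60.3443
(2,0): Delta=-1.2327 Bond=64.6999
(2,1): Delta=-0.3870 Bond=26.9200
(2,2): Delta=2.2805 Bond=-127.7424
(3,0): Delta=0.0523 Bond=22.7207
(3,1): Delta=-1.8733 Bond=103.5849
(3,2): Delta=0.3540 Bond=-17.8095
(3,3): Delta=3.2410 Bond=-222.0193
V0=12.8432

Risk-neutral probability p* = (R−d)/(u−d) = (1.11−0.94)/(1.22−0.94) = 0.6071.
Terminal payoffs: V(4,0)=27.1000, V(4,1)=27.6600, V(4,2)=1.6500, V(4,3)=8.0300, V(4,4)=83.8300
(3,0): S=38.2069. Δ = (V_up−V_dn)/(S_up−S_dn) = (27.6600−27.1000)/(46.6124−35.9145) = 0.0523. V = [p*·27.6600 + (1−p*)·27.1000]/1.11 = 24.7207. B = V − Δ·S = 22.7207.
(3,1): S=49.5876. Δ = (V_up−V_dn)/(S_up−S_dn) = (1.6500−27.6600)/(60.4969−46.6124) = -1.8733. V = [p*·1.6500 + (1−p*)·27.6600]/1.11 = 10.6921. B = V − Δ·S = 103.5849.
(3,2): S=64.3584. Δ = (V_up−V_dn)/(S_up−S_dn) = (8.0300−1.6500)/(78.5173−60.4969) = 0.3540. V = [p*·8.0300 + (1−p*)·1.6500]/1.11 = 4.9762. B = V − Δ·S = -17.8095.
(3,3): S=83.5290. Δ = (V_up−V_dn)/(S_up−S_dn) = (83.8300−8.0300)/(101.9054−78.5173) = 3.2410. V = [p*·83.8300 + (1−p*)·8.0300]/1.11 = 48.6950. B = V − Δ·S = -222.0193.
(2,0): S=40.6456. Δ = (V_up−V_dn)/(S_up−S_dn) = (10.6921−24.7207)/(49.5876−38.2069) = -1.2327. V = [p*·10.6921 + (1−p*)·24.7207]/1.11 = 14.5976. B = V − Δ·S = 64.6999.
(2,1): S=52.7528. Δ = (V_up−V_dn)/(S_up−S_dn) = (4.9762−10.6921)/(64.3584−49.5876) = -0.3870. V = [p*·4.9762 + (1−p*)·10.6921]/1.11 = 6.5061. B = V − Δ·S = 26.9200.
(2,2): S=68.4664. Δ = (V_up−V_dn)/(S_up−S_dn) = (48.6950−4.9762)/(83.5290−64.3584) = 2.2805. V = [p*·48.6950 + (1−p*)·4.9762]/1.11 = 28.3962. B = V − Δ·S = -127.7424.
(1,0): S=43.2400. Δ = (V_up−V_dn)/(S_up−S_dn) = (6.5061−14.5976)/(52.7528−40.6456) = -0.6683. V = [p*·6.5061 + (1−p*)·14.5976]/1.11 = 8.7251. B = V − Δ·S = 37.6235.
(1,1): S=56.1200. Δ = (V_up−V_dn)/(S_up−S_dn) = (28.3962−6.5061)/(68.4664−52.7528) = 1.3931. V = [p*·28.3962 + (1−p*)·6.5061]/1.11 = 17.8347. B = V − Δ·S = -60.3443.
(0,0): S=46.0000. Δ = (V_up−V_dn)/(S_up−S_dn) = (17.8347−8.7251)/(56.1200−43.2400) = 0.7073. V = [p*·17.8347 + (1−p*)·8.7251]/1.11 = 12.8432. B = V − Δ·S = -19.6909.
Self-financing check: at every node Δ·S+B equals the discounted successor values.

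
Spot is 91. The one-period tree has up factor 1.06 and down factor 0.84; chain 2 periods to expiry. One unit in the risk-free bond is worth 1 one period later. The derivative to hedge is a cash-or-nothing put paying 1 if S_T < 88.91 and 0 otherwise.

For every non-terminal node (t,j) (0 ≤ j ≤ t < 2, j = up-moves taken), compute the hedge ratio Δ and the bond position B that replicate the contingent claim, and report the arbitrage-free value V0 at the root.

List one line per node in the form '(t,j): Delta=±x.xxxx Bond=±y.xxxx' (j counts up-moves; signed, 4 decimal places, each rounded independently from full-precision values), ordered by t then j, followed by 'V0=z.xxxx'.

(0,0): Delta=-0.0363 Bond=3.7769
(1,0): Delta=0.0000 Bond=1.0000
(1,1): Delta=-0.0471 Bond=4.8182
V0=0.4711

The replicating-portfolio and risk-neutral prices coincide; use p* = (1−0.84)/(1.06−0.84) = 0.7273 for the latter.
Payoff layer (t=2): V(2,0)=1.0000, V(2,1)=1.0000, V(2,2)=0.0000
(1,0): S=76.4400. Δ = (V_up−V_dn)/(S_up−S_dn) = (1.0000−1.0000)/(81.0264−64.2096) = 0.0000. V = [p*·1.0000 + (1−p*)·1.0000]/1 = 1.0000. B = V − Δ·S = 1.0000.
(1,1): S=96.4600. Δ = (V_up−V_dn)/(S_up−S_dn) = (0.0000−1.0000)/(102.2476−81.0264) = -0.0471. V = [p*·0.0000 + (1−p*)·1.0000]/1 = 0.2727. B = V − Δ·S = 4.8182.
(0,0): S=91.0000. Δ = (V_up−V_dn)/(S_up−S_dn) = (0.2727−1.0000)/(96.4600−76.4400) = -0.0363. V = [p*·0.2727 + (1−p*)·1.0000]/1 = 0.4711. B = V − Δ·S = 3.7769.
Check: Δ(0,0)·S0 + B(0,0) = 0.4711 = V0.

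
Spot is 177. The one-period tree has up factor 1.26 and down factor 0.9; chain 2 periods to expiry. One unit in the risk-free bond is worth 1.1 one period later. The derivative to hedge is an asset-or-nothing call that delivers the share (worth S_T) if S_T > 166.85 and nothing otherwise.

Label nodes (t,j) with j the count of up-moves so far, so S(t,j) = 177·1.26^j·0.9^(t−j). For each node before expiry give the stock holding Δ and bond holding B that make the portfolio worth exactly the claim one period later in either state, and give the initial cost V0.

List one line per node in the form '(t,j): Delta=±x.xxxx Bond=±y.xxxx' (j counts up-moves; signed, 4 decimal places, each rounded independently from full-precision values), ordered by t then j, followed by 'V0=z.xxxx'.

(0,0): Delta=1.9091 Bond=-184.3140
(1,0): Delta=3.5000 Bond=-456.1773
(1,1): Delta=1.0000 Bond=0.0000
V0=153.5950

No-arbitrage ⇒ martingale measure with p* = (R−d)/(u−d) = 0.5556.
At expiry t=2: V(2,0)=0.0000, V(2,1)=200.7180, V(2,2)=281.0052
  t=1,j=0: stock 159.3000 → up 200.7180 (V=200.7180), down 143.3700 (V=0.0000). Price 101.3727; hedge Δ=3.5000, bond B=-456.1773.
  t=1,j=1: stock 223.0200 → up 281.0052 (V=281.0052), down 200.7180 (V=200.7180). Price 223.0200; hedge Δ=1.0000, bond B=0.0000.
  t=0,j=0: stock 177.0000 → up 223.0200 (V=223.0200), down 159.3000 (V=101.3727). Price 153.5950; hedge Δ=1.9091, bond B=-184.3140.
Each (Δ,B) replicates both successor values, so the strategy is self-financing and V0 is arbitrage-free.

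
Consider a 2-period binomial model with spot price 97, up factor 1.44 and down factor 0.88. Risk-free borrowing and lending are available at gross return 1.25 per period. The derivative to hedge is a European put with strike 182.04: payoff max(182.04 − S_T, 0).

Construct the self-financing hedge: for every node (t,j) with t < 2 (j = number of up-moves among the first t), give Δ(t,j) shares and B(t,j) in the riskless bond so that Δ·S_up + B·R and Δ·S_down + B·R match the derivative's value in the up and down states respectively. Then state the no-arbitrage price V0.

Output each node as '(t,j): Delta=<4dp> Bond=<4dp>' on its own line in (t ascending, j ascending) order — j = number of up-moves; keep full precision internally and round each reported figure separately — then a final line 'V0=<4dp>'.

Risk-neutral probability p* = (R−d)/(u−d) = (1.25−0.88)/(1.44−0.88) = 0.6607.
Payoff layer (t=2): V(2,0)=106.9232, V(2,1)=59.1216, V(2,2)=0.0000
(1,0): S=85.3600. Δ = (V_up−V_dn)/(S_up−S_dn) = (59.1216−106.9232)/(122.9184−75.1168) = -1.0000. V = [p*·59.1216 + (1−p*)·106.9232]/1.25 = 60.2720. B = V − Δ·S = 145.6320.
(1,1): S=139.6800. Δ = (V_up−V_dn)/(S_up−S_dn) = (0.0000−59.1216)/(201.1392−122.9184) = -0.7558. V = [p*·0.0000 + (1−p*)·59.1216]/1.25 = 16.0473. B = V − Δ·S = 121.6216.
(0,0): S=97.0000. Δ = (V_up−V_dn)/(S_up−S_dn) = (16.0473−60.2720)/(139.6800−85.3600) = -0.8142. V = [p*·16.0473 + (1−p*)·60.2720]/1.25 = 24.8417. B = V − Δ·S = 103.8144.
Each (Δ,B) replicates both successor values, so the strategy is self-financing and V0 is arbitrage-free.

(0,0): Delta=-0.8142 Bond=103.8144
(1,0): Delta=-1.0000 Bond=145.6320
(1,1): Delta=-0.7558 Bond=121.6216
V0=24.8417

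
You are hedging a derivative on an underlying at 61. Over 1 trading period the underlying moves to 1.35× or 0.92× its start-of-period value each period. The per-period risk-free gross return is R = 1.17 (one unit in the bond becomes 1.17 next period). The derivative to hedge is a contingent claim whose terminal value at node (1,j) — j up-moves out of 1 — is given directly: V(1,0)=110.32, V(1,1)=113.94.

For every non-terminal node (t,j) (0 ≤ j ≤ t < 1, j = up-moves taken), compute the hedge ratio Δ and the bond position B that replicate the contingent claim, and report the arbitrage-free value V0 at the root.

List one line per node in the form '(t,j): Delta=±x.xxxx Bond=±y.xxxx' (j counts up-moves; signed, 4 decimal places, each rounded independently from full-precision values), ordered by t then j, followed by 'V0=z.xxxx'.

The replicating-portfolio and risk-neutral prices coincide; use p* = (1.17−0.92)/(1.35−0.92) = 0.5814 for the latter.
Terminal payoffs: V(1,0)=110.3200, V(1,1)=113.9400
Node (0,0) S=61.0000: V=(p*·113.9400+(1−p*)·110.3200)/1.17=96.0894; Δ=(113.9400−110.3200)/(82.3500−56.1200)=0.1380; B=V−Δ·S=87.6708
Root portfolio cost Δ·61+B reproduces V0=96.0894.

(0,0): Delta=0.1380 Bond=87.6708
V0=96.0894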